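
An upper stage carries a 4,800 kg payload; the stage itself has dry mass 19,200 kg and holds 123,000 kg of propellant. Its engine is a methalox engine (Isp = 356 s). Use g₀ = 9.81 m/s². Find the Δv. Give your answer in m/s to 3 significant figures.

Δv ≈ 6330 m/s

v_e = Isp · g₀ = 356 × 9.81 = 3492.4 m/s.
m₀ = payload + dry + propellant = 4,800 + 19,200 + 123,000 = 147,000 kg.
m_f = payload + dry = 4,800 + 19,200 = 24,000 kg.
From the ideal rocket equation, Δv = v_e · ln(m₀/m_f) = 3492.4 × ln(6.125) = 3492.4 × 1.8124 ≈ 6329.5 m/s.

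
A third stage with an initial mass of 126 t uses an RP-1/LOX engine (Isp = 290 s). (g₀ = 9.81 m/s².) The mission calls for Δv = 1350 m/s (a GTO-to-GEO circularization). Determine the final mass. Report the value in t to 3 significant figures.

v_e = Isp · g₀ = 290 × 9.81 = 2844.9 m/s.
Rocket equation: m₀/m_f = exp(Δv / v_e) = exp(1350 / 2844.9) = exp(0.4745) = 1.6073.
m_f = m₀ / 1.6073 = 126 / 1.6073 = 78.3923 t.

final mass ≈ 78.4 t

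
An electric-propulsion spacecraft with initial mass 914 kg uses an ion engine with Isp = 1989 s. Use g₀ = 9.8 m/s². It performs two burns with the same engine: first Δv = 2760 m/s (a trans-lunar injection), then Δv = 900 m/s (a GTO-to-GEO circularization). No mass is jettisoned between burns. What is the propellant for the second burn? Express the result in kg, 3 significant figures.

v_e = Isp · g₀ = 1989 × 9.8 = 19492.2 m/s.
After the first burn: m = 914 × exp(−2760/19492.2) = 914 × 0.86797 = 793.325 kg.
After the second burn: m = 793.325 × exp(−900/19492.2) = 793.325 × 0.95488 = 757.53 kg.
Second-burn propellant = 793.325 − 757.53 = 35.795 kg.

propellant for the second burn ≈ 35.8 kg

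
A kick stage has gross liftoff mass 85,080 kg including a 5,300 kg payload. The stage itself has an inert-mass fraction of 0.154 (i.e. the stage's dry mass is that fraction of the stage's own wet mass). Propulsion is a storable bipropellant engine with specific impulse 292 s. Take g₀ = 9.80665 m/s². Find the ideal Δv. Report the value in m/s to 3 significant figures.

Δv ≈ 4510 m/s

Stage wet mass = m₀ − payload = 85,080 − 5,300 = 79,780 kg.
Stage dry mass = ε × stage wet mass = 0.154 × 79,780 = 12,286.1 kg.
Burnout mass m_f = stage dry + payload = 12,286.1 + 5,300 = 17,586.1 kg.
v_e = Isp · g₀ = 292 × 9.80665 = 2863.5 m/s.
From the ideal rocket equation, Δv = v_e · ln(85,080/17,586.1) = 2863.5 × ln(4.838) = 2863.5 × 1.5765 ≈ 4514 m/s.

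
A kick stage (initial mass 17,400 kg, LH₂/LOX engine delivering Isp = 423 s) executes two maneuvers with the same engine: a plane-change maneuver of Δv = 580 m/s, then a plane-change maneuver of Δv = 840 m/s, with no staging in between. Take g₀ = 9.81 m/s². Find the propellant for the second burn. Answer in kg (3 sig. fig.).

v_e = Isp · g₀ = 423 × 9.81 = 4149.6 m/s.
After the first burn: m = 17400 × exp(−580/4149.6) = 17400 × 0.86956 = 15,130.3 kg.
After the second burn: m = 15,130.3 × exp(−840/4149.6) = 15,130.3 × 0.81675 = 12,357.7 kg.
Second-burn propellant = 15,130.3 − 12,357.7 = 2,772.6 kg.

propellant for the second burn ≈ 2770 kg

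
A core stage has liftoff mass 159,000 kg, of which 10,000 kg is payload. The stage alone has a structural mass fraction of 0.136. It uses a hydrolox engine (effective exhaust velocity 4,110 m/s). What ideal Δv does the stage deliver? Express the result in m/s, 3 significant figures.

Stage wet mass = m₀ − payload = 159,000 − 10,000 = 149,000 kg.
Stage dry mass = ε × stage wet mass = 0.136 × 149,000 = 20,264 kg.
Burnout mass m_f = stage dry + payload = 20,264 + 10,000 = 30,264 kg.
Δv = v_e · ln(159,000/30,264) = 4110.0 × ln(5.254) = 4110.0 × 1.6589 ≈ 6818 m/s.

Δv ≈ 6820 m/s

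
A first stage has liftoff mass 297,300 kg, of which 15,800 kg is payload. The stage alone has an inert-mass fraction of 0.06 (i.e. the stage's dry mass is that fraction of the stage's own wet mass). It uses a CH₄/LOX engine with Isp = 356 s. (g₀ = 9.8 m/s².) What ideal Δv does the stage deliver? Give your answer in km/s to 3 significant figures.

Δv ≈ 7.70 km/s

Stage wet mass = m₀ − payload = 297,300 − 15,800 = 281,500 kg.
Stage dry mass = ε × stage wet mass = 0.06 × 281,500 = 16,890 kg.
Burnout mass m_f = stage dry + payload = 16,890 + 15,800 = 32,690 kg.
v_e = Isp · g₀ = 356 × 9.8 = 3488.8 m/s.
Δv = v_e · ln(297,300/32,690) = 3488.8 × ln(9.095) = 3488.8 × 2.2077 ≈ 7702 m/s.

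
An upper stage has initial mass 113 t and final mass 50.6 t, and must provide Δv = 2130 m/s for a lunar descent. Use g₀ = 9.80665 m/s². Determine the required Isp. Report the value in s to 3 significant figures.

Isp ≈ 270 s

ln(m₀/m_f) = ln(113000/50600) = ln(2.233) = 0.8034.
v_e = Δv / ln(m₀/m_f) = 2130 / 0.8034 = 2651.1 m/s.
Isp = v_e / g₀ = 2651.1 / 9.80665 = 270.3 s.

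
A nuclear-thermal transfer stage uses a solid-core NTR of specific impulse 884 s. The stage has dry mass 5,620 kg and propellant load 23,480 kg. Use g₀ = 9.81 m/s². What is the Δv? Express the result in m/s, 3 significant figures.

Δv ≈ 14300 m/s

v_e = Isp · g₀ = 884 × 9.81 = 8672.0 m/s.
m₀ = m_dry + m_prop = 5,620 + 23,480 = 29,100 kg.
Using Δv = v_e ln(m₀/m_f): Δv = v_e · ln(m₀/m_f) = 8672.0 × ln(5.178) = 8672.0 × 1.6444 ≈ 14260.4 m/s.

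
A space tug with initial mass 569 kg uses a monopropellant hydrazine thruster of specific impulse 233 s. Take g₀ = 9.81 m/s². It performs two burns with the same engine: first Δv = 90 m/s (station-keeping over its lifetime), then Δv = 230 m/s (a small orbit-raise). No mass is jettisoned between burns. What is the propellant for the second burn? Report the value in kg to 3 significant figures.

propellant for the second burn ≈ 52.4 kg

v_e = Isp · g₀ = 233 × 9.81 = 2285.7 m/s.
After the first burn: m = 569 × exp(−90/2285.7) = 569 × 0.96139 = 547.031 kg.
After the second burn: m = 547.031 × exp(−230/2285.7) = 547.031 × 0.90427 = 494.664 kg.
Second-burn propellant = 547.031 − 494.664 = 52.367 kg.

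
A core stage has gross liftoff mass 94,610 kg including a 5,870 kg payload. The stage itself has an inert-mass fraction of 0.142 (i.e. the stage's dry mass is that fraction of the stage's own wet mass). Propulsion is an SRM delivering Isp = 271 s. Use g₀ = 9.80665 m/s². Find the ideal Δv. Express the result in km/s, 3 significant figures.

Δv ≈ 4.34 km/s

Stage wet mass = m₀ − payload = 94,610 − 5,870 = 88,740 kg.
Stage dry mass = ε × stage wet mass = 0.142 × 88,740 = 12,601.1 kg.
Burnout mass m_f = stage dry + payload = 12,601.1 + 5,870 = 18,471.1 kg.
v_e = Isp · g₀ = 271 × 9.80665 = 2657.6 m/s.
Δv = v_e · ln(94,610/18,471.1) = 2657.6 × ln(5.122) = 2657.6 × 1.6336 ≈ 4341 m/s.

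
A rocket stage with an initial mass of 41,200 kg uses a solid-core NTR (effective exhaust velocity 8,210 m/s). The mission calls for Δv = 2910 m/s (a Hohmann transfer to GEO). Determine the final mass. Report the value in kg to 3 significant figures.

By the Tsiolkovsky rocket equation, m₀/m_f = exp(Δv / v_e) = exp(2910 / 8210.0) = exp(0.3544) = 1.4254.
m_f = m₀ / 1.4254 = 41,200 / 1.4254 = 28,904.2 kg.

final mass ≈ 28900 kg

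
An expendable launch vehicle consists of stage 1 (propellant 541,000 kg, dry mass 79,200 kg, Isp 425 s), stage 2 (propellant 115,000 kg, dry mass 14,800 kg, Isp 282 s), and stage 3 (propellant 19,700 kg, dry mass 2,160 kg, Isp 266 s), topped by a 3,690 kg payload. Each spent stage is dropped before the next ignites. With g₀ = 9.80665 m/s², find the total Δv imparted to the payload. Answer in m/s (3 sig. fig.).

Δv ≈ 12600 m/s

Ignition mass of stage 1 = 541,000+79,200 + 115,000+14,800 + 19,700+2,160 + 3,690 = 775,550 kg.
Stage 1: m₀ = 775,550 kg, m_f = 775,550 − 541,000 = 234,550 kg; Δv = 425×9.80665×ln(3.307) = 4167.8×1.1959 ≈ 4984 m/s.
Stage 2: m₀ = 155,350 kg, m_f = 155,350 − 115,000 = 40,350 kg; Δv = 282×9.80665×ln(3.85) = 2765.5×1.3481 ≈ 3728 m/s.
Stage 3: m₀ = 25,550 kg, m_f = 25,550 − 19,700 = 5,850 kg; Δv = 266×9.80665×ln(4.368) = 2608.6×1.4742 ≈ 3846 m/s.
Total Δv = 4984 + 3728 + 3846 = 12558 m/s.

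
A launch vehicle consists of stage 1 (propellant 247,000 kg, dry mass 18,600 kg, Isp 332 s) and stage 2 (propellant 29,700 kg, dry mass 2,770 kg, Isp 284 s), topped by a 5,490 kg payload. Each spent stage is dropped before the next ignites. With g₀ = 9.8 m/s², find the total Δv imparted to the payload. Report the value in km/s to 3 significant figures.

Ignition mass of stage 1 = 247,000+18,600 + 29,700+2,770 + 5,490 = 303,560 kg.
Stage 1: m₀ = 303,560 kg, m_f = 303,560 − 247,000 = 56,560 kg; Δv = 332×9.8×ln(5.367) = 3253.6×1.6803 ≈ 5467 m/s.
Stage 2: m₀ = 37,960 kg, m_f = 37,960 − 29,700 = 8,260 kg; Δv = 284×9.8×ln(4.596) = 2783.2×1.5251 ≈ 4245 m/s.
Total Δv = 5467 + 4245 = 9712 m/s.

Δv ≈ 9.71 km/s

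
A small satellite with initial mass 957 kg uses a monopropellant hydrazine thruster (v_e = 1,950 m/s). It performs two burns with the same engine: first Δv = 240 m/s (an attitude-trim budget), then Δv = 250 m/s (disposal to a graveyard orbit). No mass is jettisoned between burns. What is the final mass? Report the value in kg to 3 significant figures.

final mass ≈ 744 kg

After the first burn: m = 957 × exp(−240/1950.0) = 957 × 0.88420 = 846.179 kg.
After the second burn: m = 846.179 × exp(−250/1950.0) = 846.179 × 0.87967 = 744.358 kg.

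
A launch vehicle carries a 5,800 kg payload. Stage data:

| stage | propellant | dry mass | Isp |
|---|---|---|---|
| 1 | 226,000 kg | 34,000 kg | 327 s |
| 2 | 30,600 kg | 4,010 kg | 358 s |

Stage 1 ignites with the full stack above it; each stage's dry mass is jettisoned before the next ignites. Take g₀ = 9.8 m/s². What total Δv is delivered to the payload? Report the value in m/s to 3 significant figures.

Ignition mass of stage 1 = 226,000+34,000 + 30,600+4,010 + 5,800 = 300,410 kg.
Stage 1: m₀ = 300,410 kg, m_f = 300,410 − 226,000 = 74,410 kg; Δv = 327×9.8×ln(4.037) = 3204.6×1.3956 ≈ 4472 m/s.
Stage 2: m₀ = 40,410 kg, m_f = 40,410 − 30,600 = 9,810 kg; Δv = 358×9.8×ln(4.119) = 3508.4×1.4157 ≈ 4967 m/s.
Total Δv = 4472 + 4967 = 9439 m/s.

Δv ≈ 9440 m/s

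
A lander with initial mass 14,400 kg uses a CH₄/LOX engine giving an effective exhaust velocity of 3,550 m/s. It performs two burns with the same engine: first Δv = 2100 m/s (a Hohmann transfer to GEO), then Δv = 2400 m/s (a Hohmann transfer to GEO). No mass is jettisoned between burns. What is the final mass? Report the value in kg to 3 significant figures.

final mass ≈ 4050 kg

After the first burn: m = 14400 × exp(−2100/3550.0) = 14400 × 0.55347 = 7,969.97 kg.
After the second burn: m = 7,969.97 × exp(−2400/3550.0) = 7,969.97 × 0.50862 = 4,053.69 kg.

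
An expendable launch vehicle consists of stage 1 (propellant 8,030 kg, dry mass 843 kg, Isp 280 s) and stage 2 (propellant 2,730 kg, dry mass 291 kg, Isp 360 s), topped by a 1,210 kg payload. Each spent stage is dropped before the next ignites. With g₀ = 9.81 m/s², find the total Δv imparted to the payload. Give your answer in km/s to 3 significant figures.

Δv ≈ 6.27 km/s

Ignition mass of stage 1 = 8,030+843 + 2,730+291 + 1,210 = 13,104 kg.
Stage 1: m₀ = 13,104 kg, m_f = 13,104 − 8,030 = 5,074 kg; Δv = 280×9.81×ln(2.583) = 2746.8×0.9488 ≈ 2606 m/s.
Stage 2: m₀ = 4,231 kg, m_f = 4,231 − 2,730 = 1,501 kg; Δv = 360×9.81×ln(2.819) = 3531.6×1.0363 ≈ 3660 m/s.
Total Δv = 2606 + 3660 = 6266 m/s.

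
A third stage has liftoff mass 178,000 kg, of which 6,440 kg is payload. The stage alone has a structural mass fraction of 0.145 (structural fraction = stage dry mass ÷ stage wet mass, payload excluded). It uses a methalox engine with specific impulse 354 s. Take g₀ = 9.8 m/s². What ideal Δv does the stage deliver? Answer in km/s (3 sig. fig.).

Stage wet mass = m₀ − payload = 178,000 − 6,440 = 171,560 kg.
Stage dry mass = ε × stage wet mass = 0.145 × 171,560 = 24,876.2 kg.
Burnout mass m_f = stage dry + payload = 24,876.2 + 6,440 = 31,316.2 kg.
v_e = Isp · g₀ = 354 × 9.8 = 3469.2 m/s.
Δv = v_e · ln(178,000/31,316.2) = 3469.2 × ln(5.684) = 3469.2 × 1.7376 ≈ 6028 m/s.

Δv ≈ 6.03 km/s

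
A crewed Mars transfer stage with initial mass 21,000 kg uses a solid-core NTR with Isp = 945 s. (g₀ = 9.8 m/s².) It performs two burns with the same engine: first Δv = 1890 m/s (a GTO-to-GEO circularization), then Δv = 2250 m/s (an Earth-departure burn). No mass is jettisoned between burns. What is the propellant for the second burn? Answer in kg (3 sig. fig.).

v_e = Isp · g₀ = 945 × 9.8 = 9261.0 m/s.
After the first burn: m = 21000 × exp(−1890/9261.0) = 21000 × 0.81540 = 17,123.4 kg.
After the second burn: m = 17,123.4 × exp(−2250/9261.0) = 17,123.4 × 0.78431 = 13,430.1 kg.
Second-burn propellant = 17,123.4 − 13,430.1 = 3,693.3 kg.

propellant for the second burn ≈ 3690 kg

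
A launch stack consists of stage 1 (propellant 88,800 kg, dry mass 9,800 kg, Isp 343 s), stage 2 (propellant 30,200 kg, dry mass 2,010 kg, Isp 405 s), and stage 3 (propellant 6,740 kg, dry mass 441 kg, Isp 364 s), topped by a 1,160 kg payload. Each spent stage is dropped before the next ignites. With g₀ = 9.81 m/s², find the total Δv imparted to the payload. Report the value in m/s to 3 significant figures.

Δv ≈ 14700 m/s

Ignition mass of stage 1 = 88,800+9,800 + 30,200+2,010 + 6,740+441 + 1,160 = 139,151 kg.
Stage 1: m₀ = 139,151 kg, m_f = 139,151 − 88,800 = 50,351 kg; Δv = 343×9.81×ln(2.764) = 3364.8×1.0165 ≈ 3420 m/s.
Stage 2: m₀ = 40,551 kg, m_f = 40,551 − 30,200 = 10,351 kg; Δv = 405×9.81×ln(3.918) = 3973.1×1.3655 ≈ 5425 m/s.
Stage 3: m₀ = 8,341 kg, m_f = 8,341 − 6,740 = 1,601 kg; Δv = 364×9.81×ln(5.21) = 3570.8×1.6506 ≈ 5894 m/s.
Total Δv = 3420 + 5425 + 5894 = 14739 m/s.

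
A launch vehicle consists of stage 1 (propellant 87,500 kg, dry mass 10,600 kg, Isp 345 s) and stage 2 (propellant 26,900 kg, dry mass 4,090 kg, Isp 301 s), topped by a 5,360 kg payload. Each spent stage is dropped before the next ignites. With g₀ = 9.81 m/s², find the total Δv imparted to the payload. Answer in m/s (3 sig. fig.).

Δv ≈ 7540 m/s

Ignition mass of stage 1 = 87,500+10,600 + 26,900+4,090 + 5,360 = 134,450 kg.
Stage 1: m₀ = 134,450 kg, m_f = 134,450 − 87,500 = 46,950 kg; Δv = 345×9.81×ln(2.864) = 3384.5×1.0521 ≈ 3561 m/s.
Stage 2: m₀ = 36,350 kg, m_f = 36,350 − 26,900 = 9,450 kg; Δv = 301×9.81×ln(3.847) = 2952.8×1.3472 ≈ 3978 m/s.
Total Δv = 3561 + 3978 = 7539 m/s.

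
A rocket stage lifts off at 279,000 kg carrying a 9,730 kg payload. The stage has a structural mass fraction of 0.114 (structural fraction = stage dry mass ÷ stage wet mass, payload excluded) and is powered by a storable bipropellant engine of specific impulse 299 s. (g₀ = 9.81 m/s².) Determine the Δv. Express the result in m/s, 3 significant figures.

Δv ≈ 5670 m/s

Stage wet mass = m₀ − payload = 279,000 − 9,730 = 269,270 kg.
Stage dry mass = ε × stage wet mass = 0.114 × 269,270 = 30,696.8 kg.
Burnout mass m_f = stage dry + payload = 30,696.8 + 9,730 = 40,426.8 kg.
v_e = Isp · g₀ = 299 × 9.81 = 2933.2 m/s.
From the ideal rocket equation, Δv = v_e · ln(279,000/40,426.8) = 2933.2 × ln(6.901) = 2933.2 × 1.9317 ≈ 5666 m/s.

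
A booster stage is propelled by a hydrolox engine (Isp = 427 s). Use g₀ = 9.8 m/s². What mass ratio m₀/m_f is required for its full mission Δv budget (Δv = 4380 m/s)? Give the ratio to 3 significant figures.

v_e = Isp · g₀ = 427 × 9.8 = 4184.6 m/s.
m₀/m_f = exp(Δv / v_e) = exp(4380 / 4184.6) = exp(1.0467) = 2.8482.

mass ratio ≈ 2.85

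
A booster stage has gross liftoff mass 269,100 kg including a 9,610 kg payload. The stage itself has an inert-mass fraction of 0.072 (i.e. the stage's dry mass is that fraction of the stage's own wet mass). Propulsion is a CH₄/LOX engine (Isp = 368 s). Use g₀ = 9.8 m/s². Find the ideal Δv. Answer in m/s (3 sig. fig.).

Δv ≈ 8120 m/s

Stage wet mass = m₀ − payload = 269,100 − 9,610 = 259,490 kg.
Stage dry mass = ε × stage wet mass = 0.072 × 259,490 = 18,683.3 kg.
Burnout mass m_f = stage dry + payload = 18,683.3 + 9,610 = 28,293.3 kg.
v_e = Isp · g₀ = 368 × 9.8 = 3606.4 m/s.
From the ideal rocket equation, Δv = v_e · ln(269,100/28,293.3) = 3606.4 × ln(9.511) = 3606.4 × 2.2525 ≈ 8123 m/s.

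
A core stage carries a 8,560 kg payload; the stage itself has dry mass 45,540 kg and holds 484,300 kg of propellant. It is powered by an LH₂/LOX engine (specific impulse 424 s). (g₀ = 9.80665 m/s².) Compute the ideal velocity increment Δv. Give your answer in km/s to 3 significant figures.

v_e = Isp · g₀ = 424 × 9.80665 = 4158.0 m/s.
m₀ = payload + dry + propellant = 8,560 + 45,540 + 484,300 = 538,400 kg.
m_f = payload + dry = 8,560 + 45,540 = 54,100 kg.
Δv = v_e · ln(m₀/m_f) = 4158.0 × ln(9.952) = 4158.0 × 2.2978 ≈ 9554.2 m/s.

Δv ≈ 9.55 km/s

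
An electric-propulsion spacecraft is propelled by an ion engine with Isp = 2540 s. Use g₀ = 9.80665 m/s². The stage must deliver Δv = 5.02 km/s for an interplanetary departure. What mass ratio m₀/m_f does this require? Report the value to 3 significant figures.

mass ratio ≈ 1.22

v_e = Isp · g₀ = 2540 × 9.80665 = 24908.9 m/s.
Rocket equation: m₀/m_f = exp(Δv / v_e) = exp(5020 / 24908.9) = exp(0.2015) = 1.2233.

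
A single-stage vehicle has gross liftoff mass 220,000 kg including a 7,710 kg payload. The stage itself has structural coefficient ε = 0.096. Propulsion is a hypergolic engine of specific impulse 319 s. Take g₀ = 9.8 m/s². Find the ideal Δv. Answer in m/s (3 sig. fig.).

Δv ≈ 6430 m/s

Stage wet mass = m₀ − payload = 220,000 − 7,710 = 212,290 kg.
Stage dry mass = ε × stage wet mass = 0.096 × 212,290 = 20,379.8 kg.
Burnout mass m_f = stage dry + payload = 20,379.8 + 7,710 = 28,089.8 kg.
v_e = Isp · g₀ = 319 × 9.8 = 3126.2 m/s.
Δv = v_e · ln(220,000/28,089.8) = 3126.2 × ln(7.832) = 3126.2 × 2.0582 ≈ 6434 m/s.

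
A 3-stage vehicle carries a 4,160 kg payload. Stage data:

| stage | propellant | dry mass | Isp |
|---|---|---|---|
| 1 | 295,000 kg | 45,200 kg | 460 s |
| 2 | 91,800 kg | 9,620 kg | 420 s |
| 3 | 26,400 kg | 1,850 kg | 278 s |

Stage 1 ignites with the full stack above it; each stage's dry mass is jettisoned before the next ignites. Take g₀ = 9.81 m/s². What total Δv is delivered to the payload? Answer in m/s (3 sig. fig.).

Ignition mass of stage 1 = 295,000+45,200 + 91,800+9,620 + 26,400+1,850 + 4,160 = 474,030 kg.
Stage 1: m₀ = 474,030 kg, m_f = 474,030 − 295,000 = 179,030 kg; Δv = 460×9.81×ln(2.648) = 4512.6×0.9737 ≈ 4394 m/s.
Stage 2: m₀ = 133,830 kg, m_f = 133,830 − 91,800 = 42,030 kg; Δv = 420×9.81×ln(3.184) = 4120.2×1.1582 ≈ 4772 m/s.
Stage 3: m₀ = 32,410 kg, m_f = 32,410 − 26,400 = 6,010 kg; Δv = 278×9.81×ln(5.393) = 2727.2×1.6850 ≈ 4595 m/s.
Total Δv = 4394 + 4772 + 4595 = 13761 m/s.

Δv ≈ 13800 m/s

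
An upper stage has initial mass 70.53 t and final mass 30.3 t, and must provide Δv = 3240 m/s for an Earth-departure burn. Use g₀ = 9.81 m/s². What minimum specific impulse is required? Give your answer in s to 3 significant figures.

ln(m₀/m_f) = ln(70530/30300) = ln(2.328) = 0.8449.
By the Tsiolkovsky rocket equation, v_e = Δv / ln(m₀/m_f) = 3240 / 0.8449 = 3834.8 m/s.
Isp = v_e / g₀ = 3834.8 / 9.81 = 390.9 s.

Isp ≈ 391 s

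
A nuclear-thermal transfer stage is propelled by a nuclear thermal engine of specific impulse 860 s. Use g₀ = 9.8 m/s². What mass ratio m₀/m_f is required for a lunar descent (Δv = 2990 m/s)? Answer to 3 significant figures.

v_e = Isp · g₀ = 860 × 9.8 = 8428.0 m/s.
Using Δv = v_e ln(m₀/m_f): m₀/m_f = exp(Δv / v_e) = exp(2990 / 8428.0) = exp(0.3548) = 1.4259.

mass ratio ≈ 1.43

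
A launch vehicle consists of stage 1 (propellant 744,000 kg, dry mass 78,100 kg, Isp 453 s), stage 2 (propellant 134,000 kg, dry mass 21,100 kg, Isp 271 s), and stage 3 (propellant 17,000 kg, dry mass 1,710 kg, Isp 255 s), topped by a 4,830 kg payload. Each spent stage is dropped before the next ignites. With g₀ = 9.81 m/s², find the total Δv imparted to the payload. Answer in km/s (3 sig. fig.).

Ignition mass of stage 1 = 744,000+78,100 + 134,000+21,100 + 17,000+1,710 + 4,830 = 1,000,740 kg.
Stage 1: m₀ = 1,000,740 kg, m_f = 1,000,740 − 744,000 = 256,740 kg; Δv = 453×9.81×ln(3.898) = 4443.9×1.3604 ≈ 6046 m/s.
Stage 2: m₀ = 178,640 kg, m_f = 178,640 − 134,000 = 44,640 kg; Δv = 271×9.81×ln(4.002) = 2658.5×1.3867 ≈ 3687 m/s.
Stage 3: m₀ = 23,540 kg, m_f = 23,540 − 17,000 = 6,540 kg; Δv = 255×9.81×ln(3.599) = 2501.6×1.2808 ≈ 3204 m/s.
Total Δv = 6046 + 3687 + 3204 = 12937 m/s.

Δv ≈ 12.9 km/s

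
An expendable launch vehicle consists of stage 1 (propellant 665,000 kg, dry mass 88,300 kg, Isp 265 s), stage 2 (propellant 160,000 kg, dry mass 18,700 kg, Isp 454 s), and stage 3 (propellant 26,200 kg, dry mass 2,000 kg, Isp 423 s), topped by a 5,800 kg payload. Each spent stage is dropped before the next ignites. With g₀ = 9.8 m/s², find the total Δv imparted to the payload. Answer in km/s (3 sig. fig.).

Ignition mass of stage 1 = 665,000+88,300 + 160,000+18,700 + 26,200+2,000 + 5,800 = 966,000 kg.
Stage 1: m₀ = 966,000 kg, m_f = 966,000 − 665,000 = 301,000 kg; Δv = 265×9.8×ln(3.209) = 2597.0×1.1661 ≈ 3028 m/s.
Stage 2: m₀ = 212,700 kg, m_f = 212,700 − 160,000 = 52,700 kg; Δv = 454×9.8×ln(4.036) = 4449.2×1.3953 ≈ 6208 m/s.
Stage 3: m₀ = 34,000 kg, m_f = 34,000 − 26,200 = 7,800 kg; Δv = 423×9.8×ln(4.359) = 4145.4×1.4722 ≈ 6103 m/s.
Total Δv = 3028 + 6208 + 6103 = 15339 m/s.

Δv ≈ 15.3 km/s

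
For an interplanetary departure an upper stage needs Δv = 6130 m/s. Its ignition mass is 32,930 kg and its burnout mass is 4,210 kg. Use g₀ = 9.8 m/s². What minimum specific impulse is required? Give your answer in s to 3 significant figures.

Isp ≈ 304 s

ln(m₀/m_f) = ln(32930/4210) = ln(7.822) = 2.0569.
v_e = Δv / ln(m₀/m_f) = 6130 / 2.0569 = 2980.2 m/s.
Isp = v_e / g₀ = 2980.2 / 9.8 = 304.1 s.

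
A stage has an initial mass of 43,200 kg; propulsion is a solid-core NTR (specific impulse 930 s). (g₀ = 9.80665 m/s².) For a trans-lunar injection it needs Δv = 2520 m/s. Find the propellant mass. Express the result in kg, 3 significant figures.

v_e = Isp · g₀ = 930 × 9.80665 = 9120.2 m/s.
From the ideal rocket equation, m₀/m_f = exp(Δv / v_e) = exp(2520 / 9120.2) = exp(0.2763) = 1.3183.
m_f = 43,200 / 1.3183 = 32,769.5 kg, so propellant = m₀ − m_f = 43,200 − 32,769.5 = 10,430.5 kg.

propellant mass ≈ 10400 kg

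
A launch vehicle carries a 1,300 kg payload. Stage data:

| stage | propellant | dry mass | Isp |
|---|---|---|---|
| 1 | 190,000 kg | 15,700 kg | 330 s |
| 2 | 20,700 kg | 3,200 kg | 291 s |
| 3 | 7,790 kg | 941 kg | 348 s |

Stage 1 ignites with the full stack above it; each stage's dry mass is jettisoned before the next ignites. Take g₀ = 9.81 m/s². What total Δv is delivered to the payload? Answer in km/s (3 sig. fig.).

Ignition mass of stage 1 = 190,000+15,700 + 20,700+3,200 + 7,790+941 + 1,300 = 239,631 kg.
Stage 1: m₀ = 239,631 kg, m_f = 239,631 − 190,000 = 49,631 kg; Δv = 330×9.81×ln(4.828) = 3237.3×1.5745 ≈ 5097 m/s.
Stage 2: m₀ = 33,931 kg, m_f = 33,931 − 20,700 = 13,231 kg; Δv = 291×9.81×ln(2.565) = 2854.7×0.9418 ≈ 2688 m/s.
Stage 3: m₀ = 10,031 kg, m_f = 10,031 − 7,790 = 2,241 kg; Δv = 348×9.81×ln(4.476) = 3413.9×1.4988 ≈ 5117 m/s.
Total Δv = 5097 + 2688 + 5117 = 12902 m/s.

Δv ≈ 12.9 km/s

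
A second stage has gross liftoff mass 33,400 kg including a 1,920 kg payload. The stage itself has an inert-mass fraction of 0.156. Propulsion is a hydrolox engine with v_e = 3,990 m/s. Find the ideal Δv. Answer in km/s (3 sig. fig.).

Stage wet mass = m₀ − payload = 33,400 − 1,920 = 31,480 kg.
Stage dry mass = ε × stage wet mass = 0.156 × 31,480 = 4,910.88 kg.
Burnout mass m_f = stage dry + payload = 4,910.88 + 1,920 = 6,830.88 kg.
From the ideal rocket equation, Δv = v_e · ln(33,400/6,830.88) = 3990.0 × ln(4.89) = 3990.0 × 1.5871 ≈ 6333 m/s.

Δv ≈ 6.33 km/s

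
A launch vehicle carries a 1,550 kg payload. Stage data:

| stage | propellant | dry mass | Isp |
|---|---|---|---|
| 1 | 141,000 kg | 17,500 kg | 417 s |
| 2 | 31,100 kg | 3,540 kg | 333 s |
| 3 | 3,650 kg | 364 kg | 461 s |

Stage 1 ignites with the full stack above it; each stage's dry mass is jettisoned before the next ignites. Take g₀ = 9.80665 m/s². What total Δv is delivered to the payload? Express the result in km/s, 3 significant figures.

Δv ≈ 14.7 km/s

Ignition mass of stage 1 = 141,000+17,500 + 31,100+3,540 + 3,650+364 + 1,550 = 198,704 kg.
Stage 1: m₀ = 198,704 kg, m_f = 198,704 − 141,000 = 57,704 kg; Δv = 417×9.80665×ln(3.444) = 4089.4×1.2365 ≈ 5056 m/s.
Stage 2: m₀ = 40,204 kg, m_f = 40,204 − 31,100 = 9,104 kg; Δv = 333×9.80665×ln(4.416) = 3265.6×1.4853 ≈ 4850 m/s.
Stage 3: m₀ = 5,564 kg, m_f = 5,564 − 3,650 = 1,914 kg; Δv = 461×9.80665×ln(2.907) = 4520.9×1.0671 ≈ 4824 m/s.
Total Δv = 5056 + 4850 + 4824 = 14730 m/s.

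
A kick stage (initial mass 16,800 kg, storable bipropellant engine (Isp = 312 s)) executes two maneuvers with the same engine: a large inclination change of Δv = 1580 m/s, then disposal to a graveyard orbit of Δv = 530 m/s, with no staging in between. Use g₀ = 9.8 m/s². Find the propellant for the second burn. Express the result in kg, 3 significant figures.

propellant for the second burn ≈ 1590 kg

v_e = Isp · g₀ = 312 × 9.8 = 3057.6 m/s.
After the first burn: m = 16800 × exp(−1580/3057.6) = 16800 × 0.59646 = 10,020.5 kg.
After the second burn: m = 10,020.5 × exp(−530/3057.6) = 10,020.5 × 0.84085 = 8,425.74 kg.
Second-burn propellant = 10,020.5 − 8,425.74 = 1,594.76 kg.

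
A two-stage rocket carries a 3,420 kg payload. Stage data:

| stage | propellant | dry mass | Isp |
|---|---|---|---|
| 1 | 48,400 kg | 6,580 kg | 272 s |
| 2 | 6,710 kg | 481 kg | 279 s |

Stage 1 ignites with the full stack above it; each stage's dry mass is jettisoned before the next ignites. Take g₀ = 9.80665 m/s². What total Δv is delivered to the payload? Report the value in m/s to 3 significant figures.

Δv ≈ 6310 m/s

Ignition mass of stage 1 = 48,400+6,580 + 6,710+481 + 3,420 = 65,591 kg.
Stage 1: m₀ = 65,591 kg, m_f = 65,591 − 48,400 = 17,191 kg; Δv = 272×9.80665×ln(3.815) = 2667.4×1.3391 ≈ 3572 m/s.
Stage 2: m₀ = 10,611 kg, m_f = 10,611 − 6,710 = 3,901 kg; Δv = 279×9.80665×ln(2.72) = 2736.1×1.0007 ≈ 2738 m/s.
Total Δv = 3572 + 2738 = 6310 m/s.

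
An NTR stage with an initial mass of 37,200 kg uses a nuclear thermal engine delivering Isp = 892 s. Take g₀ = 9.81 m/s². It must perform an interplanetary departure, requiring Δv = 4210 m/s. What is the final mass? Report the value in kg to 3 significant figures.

v_e = Isp · g₀ = 892 × 9.81 = 8750.5 m/s.
By the Tsiolkovsky rocket equation, m₀/m_f = exp(Δv / v_e) = exp(4210 / 8750.5) = exp(0.4811) = 1.6179.
m_f = m₀ / 1.6179 = 37,200 / 1.6179 = 22,992.8 kg.

final mass ≈ 23000 kg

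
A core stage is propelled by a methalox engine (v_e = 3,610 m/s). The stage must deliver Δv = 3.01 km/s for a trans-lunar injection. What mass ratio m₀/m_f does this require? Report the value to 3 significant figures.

Rocket equation: m₀/m_f = exp(Δv / v_e) = exp(3010 / 3610.0) = exp(0.8338) = 2.3020.

mass ratio ≈ 2.30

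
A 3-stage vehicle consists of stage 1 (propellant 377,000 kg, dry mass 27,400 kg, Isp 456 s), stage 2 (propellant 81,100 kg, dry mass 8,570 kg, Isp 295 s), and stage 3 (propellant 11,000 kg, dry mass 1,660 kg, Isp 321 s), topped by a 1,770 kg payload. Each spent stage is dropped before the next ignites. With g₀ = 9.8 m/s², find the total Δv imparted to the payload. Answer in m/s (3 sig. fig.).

Δv ≈ 14900 m/s

Ignition mass of stage 1 = 377,000+27,400 + 81,100+8,570 + 11,000+1,660 + 1,770 = 508,500 kg.
Stage 1: m₀ = 508,500 kg, m_f = 508,500 − 377,000 = 131,500 kg; Δv = 456×9.8×ln(3.867) = 4468.8×1.3525 ≈ 6044 m/s.
Stage 2: m₀ = 104,100 kg, m_f = 104,100 − 81,100 = 23,000 kg; Δv = 295×9.8×ln(4.526) = 2891.0×1.5099 ≈ 4365 m/s.
Stage 3: m₀ = 14,430 kg, m_f = 14,430 − 11,000 = 3,430 kg; Δv = 321×9.8×ln(4.207) = 3145.8×1.4367 ≈ 4520 m/s.
Total Δv = 6044 + 4365 + 4520 = 14929 m/s.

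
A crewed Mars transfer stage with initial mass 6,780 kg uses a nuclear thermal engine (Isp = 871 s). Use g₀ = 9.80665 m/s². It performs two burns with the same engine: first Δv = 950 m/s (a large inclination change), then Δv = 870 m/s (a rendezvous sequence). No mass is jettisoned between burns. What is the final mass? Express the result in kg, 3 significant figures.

v_e = Isp · g₀ = 871 × 9.80665 = 8541.6 m/s.
After the first burn: m = 6780 × exp(−950/8541.6) = 6780 × 0.89474 = 6,066.34 kg.
After the second burn: m = 6,066.34 × exp(−870/8541.6) = 6,066.34 × 0.90316 = 5,478.88 kg.

final mass ≈ 5480 kg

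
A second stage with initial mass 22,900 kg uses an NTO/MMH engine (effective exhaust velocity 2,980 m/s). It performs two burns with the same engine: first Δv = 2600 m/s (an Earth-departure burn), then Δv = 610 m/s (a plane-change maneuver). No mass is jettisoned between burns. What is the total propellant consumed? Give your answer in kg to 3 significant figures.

total propellant consumed ≈ 15100 kg

After the first burn: m = 22900 × exp(−2600/2980.0) = 22900 × 0.41791 = 9,570.14 kg.
After the second burn: m = 9,570.14 × exp(−610/2980.0) = 9,570.14 × 0.81489 = 7,798.61 kg.
Total propellant = m₀ − m_final = 22900 − 7,798.61 = 15,101.39 kg.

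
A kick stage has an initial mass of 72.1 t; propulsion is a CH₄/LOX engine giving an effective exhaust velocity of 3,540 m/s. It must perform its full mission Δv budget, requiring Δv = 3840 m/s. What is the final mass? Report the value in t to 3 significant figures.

final mass ≈ 24.4 t

By the Tsiolkovsky rocket equation, m₀/m_f = exp(Δv / v_e) = exp(3840 / 3540.0) = exp(1.0847) = 2.9587.
m_f = m₀ / 2.9587 = 72.1 / 2.9587 = 24.3688 t.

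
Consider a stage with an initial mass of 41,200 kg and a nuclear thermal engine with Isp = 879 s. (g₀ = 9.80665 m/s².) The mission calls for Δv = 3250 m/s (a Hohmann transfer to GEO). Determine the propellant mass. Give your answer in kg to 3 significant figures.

propellant mass ≈ 12900 kg

v_e = Isp · g₀ = 879 × 9.80665 = 8620.0 m/s.
Rocket equation: m₀/m_f = exp(Δv / v_e) = exp(3250 / 8620.0) = exp(0.3770) = 1.4579.
m_f = 41,200 / 1.4579 = 28,259.8 kg, so propellant = m₀ − m_f = 41,200 − 28,259.8 = 12,940.2 kg.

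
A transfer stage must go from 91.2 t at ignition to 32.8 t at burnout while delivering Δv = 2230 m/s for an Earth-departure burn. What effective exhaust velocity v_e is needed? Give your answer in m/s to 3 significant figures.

ln(m₀/m_f) = ln(91200/32800) = ln(2.78) = 1.0226.
v_e = Δv / ln(m₀/m_f) = 2230 / 1.0226 = 2180.7 m/s.

v_e ≈ 2180 m/s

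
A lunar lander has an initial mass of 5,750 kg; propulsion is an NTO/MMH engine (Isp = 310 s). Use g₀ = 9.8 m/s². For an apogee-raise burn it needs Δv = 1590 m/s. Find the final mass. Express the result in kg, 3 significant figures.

final mass ≈ 3410 kg

v_e = Isp · g₀ = 310 × 9.8 = 3038.0 m/s.
Rocket equation: m₀/m_f = exp(Δv / v_e) = exp(1590 / 3038.0) = exp(0.5234) = 1.6877.
m_f = m₀ / 1.6877 = 5,750 / 1.6877 = 3,407 kg.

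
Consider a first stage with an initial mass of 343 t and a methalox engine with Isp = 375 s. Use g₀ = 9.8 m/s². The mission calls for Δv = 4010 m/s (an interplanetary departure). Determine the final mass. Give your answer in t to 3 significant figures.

final mass ≈ 115 t

v_e = Isp · g₀ = 375 × 9.8 = 3675.0 m/s.
By the Tsiolkovsky rocket equation, m₀/m_f = exp(Δv / v_e) = exp(4010 / 3675.0) = exp(1.0912) = 2.9777.
m_f = m₀ / 2.9777 = 343 / 2.9777 = 115.19 t.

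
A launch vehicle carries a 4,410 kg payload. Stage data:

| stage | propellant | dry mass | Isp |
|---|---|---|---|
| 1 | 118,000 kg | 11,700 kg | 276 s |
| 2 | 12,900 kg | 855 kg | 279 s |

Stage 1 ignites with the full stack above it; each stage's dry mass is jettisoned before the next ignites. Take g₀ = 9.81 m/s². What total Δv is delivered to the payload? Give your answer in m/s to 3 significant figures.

Ignition mass of stage 1 = 118,000+11,700 + 12,900+855 + 4,410 = 147,865 kg.
Stage 1: m₀ = 147,865 kg, m_f = 147,865 − 118,000 = 29,865 kg; Δv = 276×9.81×ln(4.951) = 2707.6×1.5996 ≈ 4331 m/s.
Stage 2: m₀ = 18,165 kg, m_f = 18,165 − 12,900 = 5,265 kg; Δv = 279×9.81×ln(3.45) = 2737.0×1.2384 ≈ 3390 m/s.
Total Δv = 4331 + 3390 = 7721 m/s.

Δv ≈ 7720 m/s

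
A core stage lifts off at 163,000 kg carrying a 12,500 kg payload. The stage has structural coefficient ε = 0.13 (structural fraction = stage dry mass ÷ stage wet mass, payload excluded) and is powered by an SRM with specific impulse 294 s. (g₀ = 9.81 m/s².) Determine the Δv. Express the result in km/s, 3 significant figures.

Stage wet mass = m₀ − payload = 163,000 − 12,500 = 150,500 kg.
Stage dry mass = ε × stage wet mass = 0.13 × 150,500 = 19,565 kg.
Burnout mass m_f = stage dry + payload = 19,565 + 12,500 = 32,065 kg.
v_e = Isp · g₀ = 294 × 9.81 = 2884.1 m/s.
Δv = v_e · ln(163,000/32,065) = 2884.1 × ln(5.083) = 2884.1 × 1.6260 ≈ 4690 m/s.

Δv ≈ 4.69 km/s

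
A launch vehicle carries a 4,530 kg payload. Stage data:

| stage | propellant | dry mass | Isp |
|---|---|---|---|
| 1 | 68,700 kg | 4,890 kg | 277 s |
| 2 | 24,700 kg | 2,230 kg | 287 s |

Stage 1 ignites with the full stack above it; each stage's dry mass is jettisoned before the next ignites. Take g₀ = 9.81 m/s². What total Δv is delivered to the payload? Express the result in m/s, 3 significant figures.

Δv ≈ 7210 m/s

Ignition mass of stage 1 = 68,700+4,890 + 24,700+2,230 + 4,530 = 105,050 kg.
Stage 1: m₀ = 105,050 kg, m_f = 105,050 − 68,700 = 36,350 kg; Δv = 277×9.81×ln(2.89) = 2717.4×1.0612 ≈ 2884 m/s.
Stage 2: m₀ = 31,460 kg, m_f = 31,460 − 24,700 = 6,760 kg; Δv = 287×9.81×ln(4.654) = 2815.5×1.5377 ≈ 4329 m/s.
Total Δv = 2884 + 4329 = 7213 m/s.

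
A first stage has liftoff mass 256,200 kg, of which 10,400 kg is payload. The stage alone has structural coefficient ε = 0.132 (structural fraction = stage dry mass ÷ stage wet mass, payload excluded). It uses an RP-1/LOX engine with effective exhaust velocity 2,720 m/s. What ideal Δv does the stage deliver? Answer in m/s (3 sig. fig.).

Δv ≈ 4860 m/s

Stage wet mass = m₀ − payload = 256,200 − 10,400 = 245,800 kg.
Stage dry mass = ε × stage wet mass = 0.132 × 245,800 = 32,445.6 kg.
Burnout mass m_f = stage dry + payload = 32,445.6 + 10,400 = 42,845.6 kg.
Δv = v_e · ln(256,200/42,845.6) = 2720.0 × ln(5.98) = 2720.0 × 1.7884 ≈ 4864 m/s.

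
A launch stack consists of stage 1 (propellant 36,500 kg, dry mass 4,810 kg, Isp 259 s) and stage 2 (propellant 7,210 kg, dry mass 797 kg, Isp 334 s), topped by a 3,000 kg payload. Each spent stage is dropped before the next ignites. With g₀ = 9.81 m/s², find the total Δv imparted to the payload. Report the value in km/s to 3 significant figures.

Δv ≈ 6.53 km/s

Ignition mass of stage 1 = 36,500+4,810 + 7,210+797 + 3,000 = 52,317 kg.
Stage 1: m₀ = 52,317 kg, m_f = 52,317 − 36,500 = 15,817 kg; Δv = 259×9.81×ln(3.308) = 2540.8×1.1962 ≈ 3039 m/s.
Stage 2: m₀ = 11,007 kg, m_f = 11,007 − 7,210 = 3,797 kg; Δv = 334×9.81×ln(2.899) = 3276.5×1.0643 ≈ 3487 m/s.
Total Δv = 3039 + 3487 = 6526 m/s.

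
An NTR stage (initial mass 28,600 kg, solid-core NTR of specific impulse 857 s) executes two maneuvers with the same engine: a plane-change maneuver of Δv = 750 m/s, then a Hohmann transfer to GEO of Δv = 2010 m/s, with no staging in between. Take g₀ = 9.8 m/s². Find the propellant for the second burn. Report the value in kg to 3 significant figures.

propellant for the second burn ≈ 5570 kg

v_e = Isp · g₀ = 857 × 9.8 = 8398.6 m/s.
After the first burn: m = 28600 × exp(−750/8398.6) = 28600 × 0.91457 = 26,156.7 kg.
After the second burn: m = 26,156.7 × exp(−2010/8398.6) = 26,156.7 × 0.78716 = 20,589.5 kg.
Second-burn propellant = 26,156.7 − 20,589.5 = 5,567.2 kg.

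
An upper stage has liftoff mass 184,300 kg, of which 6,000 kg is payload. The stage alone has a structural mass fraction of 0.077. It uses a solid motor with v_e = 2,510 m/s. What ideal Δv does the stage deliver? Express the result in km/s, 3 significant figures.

Stage wet mass = m₀ − payload = 184,300 − 6,000 = 178,300 kg.
Stage dry mass = ε × stage wet mass = 0.077 × 178,300 = 13,729.1 kg.
Burnout mass m_f = stage dry + payload = 13,729.1 + 6,000 = 19,729.1 kg.
By the Tsiolkovsky rocket equation, Δv = v_e · ln(184,300/19,729.1) = 2510.0 × ln(9.342) = 2510.0 × 2.2345 ≈ 5609 m/s.

Δv ≈ 5.61 km/s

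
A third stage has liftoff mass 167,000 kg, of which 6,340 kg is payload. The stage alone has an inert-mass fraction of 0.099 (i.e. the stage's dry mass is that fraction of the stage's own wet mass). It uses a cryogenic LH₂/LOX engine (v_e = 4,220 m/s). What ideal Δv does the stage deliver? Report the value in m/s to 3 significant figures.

Stage wet mass = m₀ − payload = 167,000 − 6,340 = 160,660 kg.
Stage dry mass = ε × stage wet mass = 0.099 × 160,660 = 15,905.3 kg.
Burnout mass m_f = stage dry + payload = 15,905.3 + 6,340 = 22,245.3 kg.
Δv = v_e · ln(167,000/22,245.3) = 4220.0 × ln(7.507) = 4220.0 × 2.0159 ≈ 8507 m/s.

Δv ≈ 8510 m/s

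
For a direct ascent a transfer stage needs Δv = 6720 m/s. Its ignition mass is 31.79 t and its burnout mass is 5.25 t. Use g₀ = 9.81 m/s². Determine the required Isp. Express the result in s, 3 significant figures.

Isp ≈ 380 s

ln(m₀/m_f) = ln(31790/5250) = ln(6.055) = 1.8009.
v_e = Δv / ln(m₀/m_f) = 6720 / 1.8009 = 3731.4 m/s.
Isp = v_e / g₀ = 3731.4 / 9.81 = 380.4 s.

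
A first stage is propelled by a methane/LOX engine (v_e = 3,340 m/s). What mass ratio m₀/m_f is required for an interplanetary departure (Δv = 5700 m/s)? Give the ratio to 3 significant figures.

mass ratio ≈ 5.51

m₀/m_f = exp(Δv / v_e) = exp(5700 / 3340.0) = exp(1.7066) = 5.5101.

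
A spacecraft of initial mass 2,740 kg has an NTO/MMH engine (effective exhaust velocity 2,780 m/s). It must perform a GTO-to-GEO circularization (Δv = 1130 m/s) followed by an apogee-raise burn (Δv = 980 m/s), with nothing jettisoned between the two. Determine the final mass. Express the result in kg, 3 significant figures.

After the first burn: m = 2740 × exp(−1130/2780.0) = 2740 × 0.66599 = 1,824.81 kg.
After the second burn: m = 1,824.81 × exp(−980/2780.0) = 1,824.81 × 0.70292 = 1,282.7 kg.

final mass ≈ 1280 kg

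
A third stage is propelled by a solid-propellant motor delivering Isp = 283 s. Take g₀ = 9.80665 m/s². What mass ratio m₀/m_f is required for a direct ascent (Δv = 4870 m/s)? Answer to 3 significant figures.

v_e = Isp · g₀ = 283 × 9.80665 = 2775.3 m/s.
m₀/m_f = exp(Δv / v_e) = exp(4870 / 2775.3) = exp(1.7548) = 5.7822.

mass ratio ≈ 5.78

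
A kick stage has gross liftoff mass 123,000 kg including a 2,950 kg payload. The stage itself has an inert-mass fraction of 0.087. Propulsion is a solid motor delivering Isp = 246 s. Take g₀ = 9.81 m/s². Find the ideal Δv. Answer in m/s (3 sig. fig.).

Stage wet mass = m₀ − payload = 123,000 − 2,950 = 120,050 kg.
Stage dry mass = ε × stage wet mass = 0.087 × 120,050 = 10,444.4 kg.
Burnout mass m_f = stage dry + payload = 10,444.4 + 2,950 = 13,394.4 kg.
v_e = Isp · g₀ = 246 × 9.81 = 2413.3 m/s.
From the ideal rocket equation, Δv = v_e · ln(123,000/13,394.4) = 2413.3 × ln(9.183) = 2413.3 × 2.2173 ≈ 5351 m/s.

Δv ≈ 5350 m/s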